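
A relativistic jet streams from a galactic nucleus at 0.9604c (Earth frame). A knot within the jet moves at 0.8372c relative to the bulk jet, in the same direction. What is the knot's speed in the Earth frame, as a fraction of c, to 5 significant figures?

Relativistic velocity addition: u = (u' + v)/(1 + u'v/c²)
= (0.8372 + 0.9604)/(1 + 0.8372×0.9604) = 1.7976/1.804047 = 0.99643

u ≈ 0.99643c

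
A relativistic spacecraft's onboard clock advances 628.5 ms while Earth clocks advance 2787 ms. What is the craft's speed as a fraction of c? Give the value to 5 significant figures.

β ≈ 0.97424

γ = Δt/τ₀ = 2787/628.5 = 4.434368
β = √(1 − 1/γ²) = √(1 − 1/4.434368²) = 0.97424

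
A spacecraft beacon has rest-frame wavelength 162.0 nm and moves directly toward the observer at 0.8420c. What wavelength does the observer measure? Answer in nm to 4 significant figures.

Relativistic Doppler: λ_obs = λ_src √((1−β)/(1+β))
= 162.0 × √(0.158000/1.84200) = 162.0 × 0.292876 = 47.45 nm

λ_obs ≈ 47.45 nm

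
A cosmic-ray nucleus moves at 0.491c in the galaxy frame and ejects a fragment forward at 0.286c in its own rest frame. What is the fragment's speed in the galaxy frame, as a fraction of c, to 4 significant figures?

u ≈ 0.6813c

Compose boost 2: (0.286 + 0.491)/(1 + 0.286×0.491) = 0.7770/1.14043 = 0.6813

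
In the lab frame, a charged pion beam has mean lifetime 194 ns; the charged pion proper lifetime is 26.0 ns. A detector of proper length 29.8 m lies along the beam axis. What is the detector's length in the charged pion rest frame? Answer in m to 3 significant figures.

Time dilation ⇒ γ = Δt/τ₀ = 194/26.0 = 7.4615
Length contraction: L = L₀/γ = 29.8/7.4615 = 3.99 m

L ≈ 3.99 m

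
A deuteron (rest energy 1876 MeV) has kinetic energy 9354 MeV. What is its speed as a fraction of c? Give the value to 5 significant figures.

γ = 1 + K/(m₀c²) = 1 + 9354/1876 = 5.986141
β = √(1 − 1/γ²) = 0.98595

β ≈ 0.98595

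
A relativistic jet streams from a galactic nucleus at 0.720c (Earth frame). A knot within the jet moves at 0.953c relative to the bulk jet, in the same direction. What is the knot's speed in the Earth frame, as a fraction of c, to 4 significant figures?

Relativistic velocity addition: u = (u' + v)/(1 + u'v/c²)
= (0.953 + 0.720)/(1 + 0.953×0.720) = 1.673/1.68616 = 0.9922

u ≈ 0.9922c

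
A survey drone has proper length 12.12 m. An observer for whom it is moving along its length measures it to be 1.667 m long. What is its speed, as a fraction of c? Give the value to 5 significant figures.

γ = L₀/L = 12.12/1.667 = 7.270546
β = √(1 − 1/γ²) = 0.99050

β ≈ 0.99050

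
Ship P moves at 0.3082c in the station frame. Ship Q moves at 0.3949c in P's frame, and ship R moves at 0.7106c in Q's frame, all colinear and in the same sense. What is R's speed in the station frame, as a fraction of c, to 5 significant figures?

u ≈ 0.92528c

Compose boost 2: (0.3949 + 0.3082)/(1 + 0.3949×0.3082) = 0.70310/1.121708 = 0.6268119
Compose boost 3: (0.7106 + 0.6268119)/(1 + 0.7106×0.6268119) = 1.337412/1.445413 = 0.92528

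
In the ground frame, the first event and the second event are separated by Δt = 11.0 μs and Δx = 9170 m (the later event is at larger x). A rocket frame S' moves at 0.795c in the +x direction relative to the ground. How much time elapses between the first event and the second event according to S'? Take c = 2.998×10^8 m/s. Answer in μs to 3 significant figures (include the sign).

Δt' ≈ -22.0 μs

γ = 1/√(1 − 0.795²) = 1.6485
Δt' = γ(Δt − vΔx/c²) = 1.6485 × (11.0 μs − 0.795×9170 m / (2.998×10^8 m/s))
= 1.6485 × (-13.317 μs) = -22.0 μs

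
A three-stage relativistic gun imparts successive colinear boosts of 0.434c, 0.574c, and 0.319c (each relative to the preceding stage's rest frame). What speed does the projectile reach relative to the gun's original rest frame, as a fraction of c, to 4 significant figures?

u ≈ 0.8955c

Compose boost 2: (0.574 + 0.434)/(1 + 0.574×0.434) = 1.008/1.24912 = 0.806971
Compose boost 3: (0.319 + 0.806971)/(1 + 0.319×0.806971) = 1.12597/1.25742 = 0.8955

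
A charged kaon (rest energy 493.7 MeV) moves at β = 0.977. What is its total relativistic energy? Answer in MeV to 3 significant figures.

E ≈ 2320 MeV

γ = 1/√(1 − 0.977²) = 4.6896
E = γm₀c² = 4.6896 × 493.7 MeV = 2320 MeV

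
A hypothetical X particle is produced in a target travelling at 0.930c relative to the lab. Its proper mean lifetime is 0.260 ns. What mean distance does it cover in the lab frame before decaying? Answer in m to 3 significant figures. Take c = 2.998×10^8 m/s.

γ = 1/√(1 − 0.930²) = 2.7206
Dilated lifetime: Δt = γτ₀ = 2.7206 × 0.260 ns = 0.70737 ns
d = vΔt = 0.930c × 0.70737 ns = 2.7881×10^8 m/s × 7.0737×10^-10 s = 0.197 m

d ≈ 0.197 m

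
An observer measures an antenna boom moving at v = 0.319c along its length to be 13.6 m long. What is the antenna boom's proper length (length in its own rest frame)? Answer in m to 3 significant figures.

L₀ ≈ 14.3 m

γ = 1/√(1 − 0.319²) = 1.0551
L₀ = γL = 1.0551 × 13.6 = 14.3 m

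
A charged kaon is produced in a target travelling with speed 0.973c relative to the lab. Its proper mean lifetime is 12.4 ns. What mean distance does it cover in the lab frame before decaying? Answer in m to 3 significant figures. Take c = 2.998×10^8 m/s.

γ = 1/√(1 − 0.973²) = 4.3327
Dilated lifetime: Δt = γτ₀ = 4.3327 × 12.4 ns = 53.725 ns
d = vΔt = 0.973c × 53.725 ns = 2.9171×10^8 m/s × 5.3725×10^-8 s = 15.7 m

d ≈ 15.7 m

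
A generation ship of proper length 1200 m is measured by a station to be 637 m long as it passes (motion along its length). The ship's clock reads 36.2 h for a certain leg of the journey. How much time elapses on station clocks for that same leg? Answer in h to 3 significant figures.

Length contraction ⇒ γ = L₀/L = 1200/637 = 1.8838
Time dilation: Δt = γτ₀ = 1.8838 × 36.2 h = 68.2 h

Δt ≈ 68.2 h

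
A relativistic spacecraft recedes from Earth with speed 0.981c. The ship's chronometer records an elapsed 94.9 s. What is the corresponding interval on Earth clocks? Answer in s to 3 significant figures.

Δt ≈ 489 s

γ = 1/√(1 − 0.981²) = 5.1544
Time dilation: Δt = γτ₀ = 5.1544 × 94.9 s = 489 s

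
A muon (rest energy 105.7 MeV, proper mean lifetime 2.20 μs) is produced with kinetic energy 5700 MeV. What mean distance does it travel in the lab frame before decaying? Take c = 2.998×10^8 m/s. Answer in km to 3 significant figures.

γ = 1 + K/(m₀c²) = 1 + 5700/105.7 = 54.926
β = √(1 − 1/γ²) = 0.99983
Dilated lifetime: γτ₀ = 54.926 × 2.20 μs = 120.84 μs
d = βc·γτ₀ = 0.99983 × (2.998×10^8 m/s) × 0.00012084 s = 36.2 km

d ≈ 36.2 km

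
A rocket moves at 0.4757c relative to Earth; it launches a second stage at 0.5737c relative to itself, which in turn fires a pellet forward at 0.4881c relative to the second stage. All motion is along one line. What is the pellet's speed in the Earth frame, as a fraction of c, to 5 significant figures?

u ≈ 0.93591c

Compose boost 2: (0.5737 + 0.4757)/(1 + 0.5737×0.4757) = 1.0494/1.272909 = 0.8244108
Compose boost 3: (0.4881 + 0.8244108)/(1 + 0.4881×0.8244108) = 1.312511/1.402395 = 0.93591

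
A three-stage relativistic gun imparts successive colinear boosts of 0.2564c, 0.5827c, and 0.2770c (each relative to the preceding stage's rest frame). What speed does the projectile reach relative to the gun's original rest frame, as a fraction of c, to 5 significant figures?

Compose boost 2: (0.5827 + 0.2564)/(1 + 0.5827×0.2564) = 0.83910/1.149404 = 0.7300303
Compose boost 3: (0.2770 + 0.7300303)/(1 + 0.2770×0.7300303) = 1.007030/1.202218 = 0.83764

u ≈ 0.83764c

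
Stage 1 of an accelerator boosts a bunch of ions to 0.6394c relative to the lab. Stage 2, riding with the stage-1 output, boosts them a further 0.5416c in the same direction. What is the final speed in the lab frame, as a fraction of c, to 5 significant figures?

Compose boost 2: (0.5416 + 0.6394)/(1 + 0.5416×0.6394) = 1.1810/1.346299 = 0.87722

u ≈ 0.87722c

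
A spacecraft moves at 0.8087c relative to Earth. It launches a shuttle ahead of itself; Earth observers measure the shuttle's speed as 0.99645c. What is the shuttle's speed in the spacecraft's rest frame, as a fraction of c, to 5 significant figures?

Inverse velocity addition: u' = (u − v)/(1 − uv/c²)
= (0.99645 − 0.8087)/(1 − 0.99645×0.8087) = 0.18775/0.1941709 = 0.96693

u' ≈ 0.96693c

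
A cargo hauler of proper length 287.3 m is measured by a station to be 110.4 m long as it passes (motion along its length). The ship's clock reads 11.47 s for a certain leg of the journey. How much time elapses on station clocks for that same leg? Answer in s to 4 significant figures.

Length contraction ⇒ γ = L₀/L = 287.3/110.4 = 2.60236
Time dilation: Δt = γτ₀ = 2.60236 × 11.47 s = 29.85 s

Δt ≈ 29.85 s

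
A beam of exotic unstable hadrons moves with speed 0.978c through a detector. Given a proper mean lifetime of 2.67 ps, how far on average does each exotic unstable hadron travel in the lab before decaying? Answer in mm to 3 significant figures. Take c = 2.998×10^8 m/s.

γ = 1/√(1 − 0.978²) = 4.7938
Dilated lifetime: Δt = γτ₀ = 4.7938 × 2.67 ps = 12.799 ps
d = vΔt = 0.978c × 12.799 ps = 2.9320×10^8 m/s × 1.2799×10^-11 s = 3.75 mm

d ≈ 3.75 mm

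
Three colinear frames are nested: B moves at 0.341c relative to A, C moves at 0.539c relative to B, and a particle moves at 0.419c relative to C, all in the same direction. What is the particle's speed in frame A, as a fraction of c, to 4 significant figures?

u ≈ 0.8863c

Compose boost 2: (0.539 + 0.341)/(1 + 0.539×0.341) = 0.8800/1.18380 = 0.743369
Compose boost 3: (0.419 + 0.743369)/(1 + 0.419×0.743369) = 1.16237/1.31147 = 0.8863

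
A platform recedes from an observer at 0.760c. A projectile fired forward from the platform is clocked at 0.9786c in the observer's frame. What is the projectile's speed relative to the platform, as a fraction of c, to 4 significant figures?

Inverse velocity addition: u' = (u − v)/(1 − uv/c²)
= (0.9786 − 0.760)/(1 − 0.9786×0.760) = 0.2186/0.256264 = 0.8530

u' ≈ 0.8530c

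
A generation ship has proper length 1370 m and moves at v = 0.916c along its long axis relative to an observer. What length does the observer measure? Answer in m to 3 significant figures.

L ≈ 550 m

γ = 1/√(1 − 0.916²) = 2.4927
Length contraction: L = L₀/γ = 1370/2.4927 = 550 m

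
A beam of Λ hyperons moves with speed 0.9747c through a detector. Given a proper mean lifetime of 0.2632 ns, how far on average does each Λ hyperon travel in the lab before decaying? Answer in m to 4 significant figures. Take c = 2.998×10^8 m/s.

γ = 1/√(1 − 0.9747²) = 4.47393
Dilated lifetime: Δt = γτ₀ = 4.47393 × 0.2632 ns = 1.17754 ns
d = vΔt = 0.9747c × 1.17754 ns = 2.92215×10^8 m/s × 1.17754×10^-9 s = 0.3441 m

d ≈ 0.3441 m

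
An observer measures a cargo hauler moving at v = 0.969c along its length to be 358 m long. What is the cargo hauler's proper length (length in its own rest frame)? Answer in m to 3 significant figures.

L₀ ≈ 1450 m

γ = 1/√(1 − 0.969²) = 4.0476
L₀ = γL = 4.0476 × 358 = 1450 m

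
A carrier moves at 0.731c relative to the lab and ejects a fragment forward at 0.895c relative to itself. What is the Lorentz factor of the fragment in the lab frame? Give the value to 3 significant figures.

γ ≈ 5.43

u_lab = (0.895 + 0.731)/(1 + 0.895×0.731) = 1.626/1.65424 = 0.982926
γ = 1/√(1 − 0.982926²) = 5.43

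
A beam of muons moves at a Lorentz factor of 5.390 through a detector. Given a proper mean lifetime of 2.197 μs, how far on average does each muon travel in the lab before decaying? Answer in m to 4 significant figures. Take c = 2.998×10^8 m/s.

d ≈ 3489 m

β = √(1 − 1/γ²) = √(1 − 1/5.390²) = 0.982639
Dilated lifetime: Δt = γτ₀ = 5.390 × 2.197 μs = 11.8418 μs
d = vΔt = 0.982639c × 11.8418 μs = 2.94595×10^8 m/s × 1.18418×10^-5 s = 3489 m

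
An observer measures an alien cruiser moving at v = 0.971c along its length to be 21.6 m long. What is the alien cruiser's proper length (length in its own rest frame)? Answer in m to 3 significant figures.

γ = 1/√(1 − 0.971²) = 4.1827
L₀ = γL = 4.1827 × 21.6 = 90.3 m

L₀ ≈ 90.3 m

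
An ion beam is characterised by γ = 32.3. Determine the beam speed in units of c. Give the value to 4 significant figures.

β = √(1 − 1/γ²) = √(1 − 1/32.3²) = √(0.999041) = 0.9995

β ≈ 0.9995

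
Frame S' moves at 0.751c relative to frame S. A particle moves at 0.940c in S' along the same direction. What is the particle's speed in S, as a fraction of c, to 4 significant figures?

u ≈ 0.9912c

Relativistic velocity addition: u = (u' + v)/(1 + u'v/c²)
= (0.940 + 0.751)/(1 + 0.940×0.751) = 1.691/1.70594 = 0.9912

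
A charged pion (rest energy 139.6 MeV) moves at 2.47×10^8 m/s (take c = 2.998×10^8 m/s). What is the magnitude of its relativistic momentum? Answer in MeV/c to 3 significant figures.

β = v/c = 2.47×10^8 / 2.998×10^8 = 0.82388
γ = 1/√(1 − 0.82388²) = 1.7644
p = γβm₀c = 1.7644 × 0.82388 × 139.6 MeV/c = 203 MeV/c

p ≈ 203 MeV/c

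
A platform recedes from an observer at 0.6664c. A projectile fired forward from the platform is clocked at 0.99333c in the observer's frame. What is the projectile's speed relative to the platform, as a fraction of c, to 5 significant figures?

Inverse velocity addition: u' = (u − v)/(1 − uv/c²)
= (0.99333 − 0.6664)/(1 − 0.99333×0.6664) = 0.32693/0.3380449 = 0.96712

u' ≈ 0.96712c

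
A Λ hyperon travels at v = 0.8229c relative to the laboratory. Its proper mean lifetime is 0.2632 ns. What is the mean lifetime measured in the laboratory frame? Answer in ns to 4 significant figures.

γ = 1/√(1 − 0.8229²) = 1.75999
Time dilation: Δt = γτ₀ = 1.75999 × 0.2632 ns = 0.4632 ns

Δt ≈ 0.4632 ns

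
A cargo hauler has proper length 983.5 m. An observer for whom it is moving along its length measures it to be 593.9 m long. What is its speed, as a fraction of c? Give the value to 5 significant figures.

β ≈ 0.79709

γ = L₀/L = 983.5/593.9 = 1.656003
β = √(1 − 1/γ²) = 0.79709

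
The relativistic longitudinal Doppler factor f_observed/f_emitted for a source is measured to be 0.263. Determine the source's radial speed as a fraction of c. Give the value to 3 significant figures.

β ≈ 0.871

f_obs/f_src = √((1−β)/(1+β)) = 0.263  ⇒  (1−β)/(1+β) = 0.069169
β = |1 − D²|/(1 + D²) = |1 − 0.069169|/(1 + 0.069169) = 0.871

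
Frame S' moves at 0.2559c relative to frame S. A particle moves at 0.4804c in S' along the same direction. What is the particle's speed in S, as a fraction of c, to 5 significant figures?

Relativistic velocity addition: u = (u' + v)/(1 + u'v/c²)
= (0.4804 + 0.2559)/(1 + 0.4804×0.2559) = 0.73630/1.122934 = 0.65569

u ≈ 0.65569c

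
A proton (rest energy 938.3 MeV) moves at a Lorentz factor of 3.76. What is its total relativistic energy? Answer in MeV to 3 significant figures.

γ = 3.76 (given)
E = γm₀c² = 3.76 × 938.3 MeV = 3530 MeV

E ≈ 3530 MeV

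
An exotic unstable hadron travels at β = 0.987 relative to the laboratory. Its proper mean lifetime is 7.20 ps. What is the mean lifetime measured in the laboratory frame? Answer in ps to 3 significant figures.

Δt ≈ 44.8 ps

γ = 1/√(1 − 0.987²) = 6.2220
Time dilation: Δt = γτ₀ = 6.2220 × 7.20 ps = 44.8 ps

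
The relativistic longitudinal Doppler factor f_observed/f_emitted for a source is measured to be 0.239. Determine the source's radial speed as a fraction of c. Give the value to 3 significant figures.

f_obs/f_src = √((1−β)/(1+β)) = 0.239  ⇒  (1−β)/(1+β) = 0.057121
β = |1 − D²|/(1 + D²) = |1 − 0.057121|/(1 + 0.057121) = 0.892

β ≈ 0.892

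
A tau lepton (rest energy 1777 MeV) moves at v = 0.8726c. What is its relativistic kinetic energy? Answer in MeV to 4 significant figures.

γ = 1/√(1 − 0.8726²) = 2.04735
K = (γ − 1)m₀c² = (2.04735 − 1) × 1777 MeV = 1.04735 × 1777 MeV = 1861 MeV

K ≈ 1861 MeV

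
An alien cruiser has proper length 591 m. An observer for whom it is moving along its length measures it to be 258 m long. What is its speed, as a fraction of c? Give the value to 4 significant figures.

β ≈ 0.8997

γ = L₀/L = 591/258 = 2.29070
β = √(1 − 1/γ²) = 0.8997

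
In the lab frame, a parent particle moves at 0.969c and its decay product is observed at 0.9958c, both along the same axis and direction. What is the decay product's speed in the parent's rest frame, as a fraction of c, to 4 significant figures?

u' ≈ 0.7642c

Inverse velocity addition: u' = (u − v)/(1 − uv/c²)
= (0.9958 − 0.969)/(1 − 0.9958×0.969) = 0.02680/0.0350698 = 0.7642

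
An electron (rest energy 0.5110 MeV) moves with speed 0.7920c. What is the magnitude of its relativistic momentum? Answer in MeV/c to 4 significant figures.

p ≈ 0.6629 MeV/c

γ = 1/√(1 − 0.7920²) = 1.63795
p = γβm₀c = 1.63795 × 0.7920 × 0.5110 MeV/c = 0.6629 MeV/c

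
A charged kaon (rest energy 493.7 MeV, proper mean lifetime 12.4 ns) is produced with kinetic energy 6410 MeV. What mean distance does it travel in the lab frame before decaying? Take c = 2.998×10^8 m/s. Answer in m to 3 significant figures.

d ≈ 51.9 m

γ = 1 + K/(m₀c²) = 1 + 6410/493.7 = 13.984
β = √(1 − 1/γ²) = 0.99744
Dilated lifetime: γτ₀ = 13.984 × 12.4 ns = 173.40 ns
d = βc·γτ₀ = 0.99744 × (2.998×10^8 m/s) × 1.7340×10^-7 s = 51.9 m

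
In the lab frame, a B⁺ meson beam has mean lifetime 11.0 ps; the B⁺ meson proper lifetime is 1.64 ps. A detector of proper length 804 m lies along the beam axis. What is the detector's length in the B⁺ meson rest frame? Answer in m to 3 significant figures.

L ≈ 120 m

Time dilation ⇒ γ = Δt/τ₀ = 11.0/1.64 = 6.7073
Length contraction: L = L₀/γ = 804/6.7073 = 120 m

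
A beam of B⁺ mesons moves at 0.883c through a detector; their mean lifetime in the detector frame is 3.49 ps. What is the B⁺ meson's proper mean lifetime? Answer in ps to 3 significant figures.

γ = 1/√(1 − 0.883²) = 2.1305
Proper time: τ₀ = Δt/γ = 3.49/2.1305 = 1.64 ps

τ₀ ≈ 1.64 ps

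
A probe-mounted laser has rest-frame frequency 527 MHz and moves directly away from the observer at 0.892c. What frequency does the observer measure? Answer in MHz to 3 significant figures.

Relativistic Doppler: f_obs = f_src √((1−β)/(1+β))
= 527 × √(0.10800/1.8920) = 527 × 0.23892 = 126 MHz

f_obs ≈ 126 MHz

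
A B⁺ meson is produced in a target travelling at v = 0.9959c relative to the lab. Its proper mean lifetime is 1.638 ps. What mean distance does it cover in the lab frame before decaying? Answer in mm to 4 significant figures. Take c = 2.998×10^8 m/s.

γ = 1/√(1 − 0.9959²) = 11.0545
Dilated lifetime: Δt = γτ₀ = 11.0545 × 1.638 ps = 18.1073 ps
d = vΔt = 0.9959c × 18.1073 ps = 2.98571×10^8 m/s × 1.81073×10^-11 s = 5.406 mm

d ≈ 5.406 mm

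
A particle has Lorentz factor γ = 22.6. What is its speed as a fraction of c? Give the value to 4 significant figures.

β ≈ 0.9990

β = √(1 − 1/γ²) = √(1 − 1/22.6²) = √(0.998042) = 0.9990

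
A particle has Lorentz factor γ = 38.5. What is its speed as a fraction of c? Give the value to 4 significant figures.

β = √(1 − 1/γ²) = √(1 − 1/38.5²) = √(0.999325) = 0.9997

β ≈ 0.9997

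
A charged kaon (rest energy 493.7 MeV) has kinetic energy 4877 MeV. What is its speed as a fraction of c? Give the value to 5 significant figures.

γ = 1 + K/(m₀c²) = 1 + 4877/493.7 = 10.87847
β = √(1 − 1/γ²) = 0.99577

β ≈ 0.99577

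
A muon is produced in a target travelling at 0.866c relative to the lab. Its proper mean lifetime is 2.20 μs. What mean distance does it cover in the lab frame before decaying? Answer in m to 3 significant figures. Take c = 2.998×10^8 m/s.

γ = 1/√(1 − 0.866²) = 1.9998
Dilated lifetime: Δt = γτ₀ = 1.9998 × 2.20 μs = 4.3996 μs
d = vΔt = 0.866c × 4.3996 μs = 2.5963×10^8 m/s × 4.3996×10^-6 s = 1140 m

d ≈ 1140 m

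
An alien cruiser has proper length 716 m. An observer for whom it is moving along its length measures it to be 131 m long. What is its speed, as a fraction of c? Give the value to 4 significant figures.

β ≈ 0.9831

γ = L₀/L = 716/131 = 5.46565
β = √(1 − 1/γ²) = 0.9831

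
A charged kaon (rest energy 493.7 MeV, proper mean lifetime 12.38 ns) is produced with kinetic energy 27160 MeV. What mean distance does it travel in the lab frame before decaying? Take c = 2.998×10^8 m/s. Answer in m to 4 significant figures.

γ = 1 + K/(m₀c²) = 1 + 27160/493.7 = 56.0132
β = √(1 − 1/γ²) = 0.999841
Dilated lifetime: γτ₀ = 56.0132 × 12.38 ns = 693.443 ns
d = βc·γτ₀ = 0.999841 × (2.998×10^8 m/s) × 6.93443×10^-7 s = 207.9 m

d ≈ 207.9 m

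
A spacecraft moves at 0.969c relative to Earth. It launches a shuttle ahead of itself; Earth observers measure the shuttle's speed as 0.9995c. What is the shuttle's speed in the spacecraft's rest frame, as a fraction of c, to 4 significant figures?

u' ≈ 0.9687c

Inverse velocity addition: u' = (u − v)/(1 − uv/c²)
= (0.9995 − 0.969)/(1 − 0.9995×0.969) = 0.03050/0.0314845 = 0.9687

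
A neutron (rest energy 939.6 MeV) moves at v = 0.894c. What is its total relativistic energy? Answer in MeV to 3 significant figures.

E ≈ 2100 MeV

γ = 1/√(1 − 0.894²) = 2.2318
E = γm₀c² = 2.2318 × 939.6 MeV = 2100 MeV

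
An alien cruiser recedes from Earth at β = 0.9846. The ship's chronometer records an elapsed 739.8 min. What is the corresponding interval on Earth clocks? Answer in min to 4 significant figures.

γ = 1/√(1 − 0.9846²) = 5.72009
Time dilation: Δt = γτ₀ = 5.72009 × 739.8 min = 4232 min

Δt ≈ 4232 min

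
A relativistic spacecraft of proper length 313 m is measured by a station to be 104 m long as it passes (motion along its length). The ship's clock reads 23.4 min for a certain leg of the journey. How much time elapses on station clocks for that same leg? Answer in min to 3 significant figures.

Δt ≈ 70.4 min

Length contraction ⇒ γ = L₀/L = 313/104 = 3.0096
Time dilation: Δt = γτ₀ = 3.0096 × 23.4 min = 70.4 min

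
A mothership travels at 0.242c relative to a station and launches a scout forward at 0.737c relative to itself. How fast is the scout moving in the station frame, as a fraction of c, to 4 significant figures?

u ≈ 0.8308c

Compose boost 2: (0.737 + 0.242)/(1 + 0.737×0.242) = 0.9790/1.17835 = 0.8308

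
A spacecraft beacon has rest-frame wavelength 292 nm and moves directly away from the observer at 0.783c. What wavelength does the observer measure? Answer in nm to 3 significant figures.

λ_obs ≈ 837 nm

Relativistic Doppler: λ_obs = λ_src √((1+β)/(1−β))
= 292 × √(1.7830/0.21700) = 292 × 2.8665 = 837 nm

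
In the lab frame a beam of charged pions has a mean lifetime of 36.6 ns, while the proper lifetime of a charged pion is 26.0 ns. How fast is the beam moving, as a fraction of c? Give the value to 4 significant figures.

γ = Δt/τ₀ = 36.6/26.0 = 1.40769
β = √(1 − 1/γ²) = √(1 − 1/1.40769²) = 0.7038

β ≈ 0.7038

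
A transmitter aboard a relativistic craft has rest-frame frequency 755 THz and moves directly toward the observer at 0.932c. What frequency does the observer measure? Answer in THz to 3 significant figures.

f_obs ≈ 4020 THz

Relativistic Doppler: f_obs = f_src √((1+β)/(1−β))
= 755 × √(1.9320/0.068000) = 755 × 5.3303 = 4020 THz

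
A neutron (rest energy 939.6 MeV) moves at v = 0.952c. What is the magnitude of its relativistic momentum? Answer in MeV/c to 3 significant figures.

p ≈ 2920 MeV/c

γ = 1/√(1 − 0.952²) = 3.2669
p = γβm₀c = 3.2669 × 0.952 × 939.6 MeV/c = 2920 MeV/c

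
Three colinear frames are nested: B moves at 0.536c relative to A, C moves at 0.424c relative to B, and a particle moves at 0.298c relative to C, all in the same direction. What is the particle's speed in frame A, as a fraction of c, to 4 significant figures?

u ≈ 0.8760c

Compose boost 2: (0.424 + 0.536)/(1 + 0.424×0.536) = 0.9600/1.22726 = 0.782228
Compose boost 3: (0.298 + 0.782228)/(1 + 0.298×0.782228) = 1.08023/1.23310 = 0.8760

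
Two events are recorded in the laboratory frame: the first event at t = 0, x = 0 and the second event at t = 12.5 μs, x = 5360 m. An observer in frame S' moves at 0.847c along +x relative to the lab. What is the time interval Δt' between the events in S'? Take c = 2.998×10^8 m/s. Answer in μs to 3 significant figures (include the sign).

Δt' ≈ -4.97 μs

γ = 1/√(1 − 0.847²) = 1.8811
Δt' = γ(Δt − vΔx/c²) = 1.8811 × (12.5 μs − 0.847×5360 m / (2.998×10^8 m/s))
= 1.8811 × (-2.6432 μs) = -4.97 μs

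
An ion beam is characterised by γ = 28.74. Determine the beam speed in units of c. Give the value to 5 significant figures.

β ≈ 0.99939

β = √(1 − 1/γ²) = √(1 − 1/28.74²) = √(0.9987893) = 0.99939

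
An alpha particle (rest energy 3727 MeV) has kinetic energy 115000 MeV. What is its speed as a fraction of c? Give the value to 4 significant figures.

γ = 1 + K/(m₀c²) = 1 + 115000/3727 = 31.8559
β = √(1 − 1/γ²) = 0.9995

β ≈ 0.9995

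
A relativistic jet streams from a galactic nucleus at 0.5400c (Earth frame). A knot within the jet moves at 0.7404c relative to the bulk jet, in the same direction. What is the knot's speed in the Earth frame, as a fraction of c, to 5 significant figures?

u ≈ 0.91469c

Relativistic velocity addition: u = (u' + v)/(1 + u'v/c²)
= (0.7404 + 0.5400)/(1 + 0.7404×0.5400) = 1.2804/1.399816 = 0.91469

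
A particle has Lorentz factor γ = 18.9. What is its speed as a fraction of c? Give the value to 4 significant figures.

β = √(1 − 1/γ²) = √(1 − 1/18.9²) = √(0.997201) = 0.9986

β ≈ 0.9986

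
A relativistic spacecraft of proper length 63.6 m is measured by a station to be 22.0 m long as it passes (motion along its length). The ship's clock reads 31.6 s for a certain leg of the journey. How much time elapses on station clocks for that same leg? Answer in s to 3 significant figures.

Length contraction ⇒ γ = L₀/L = 63.6/22.0 = 2.8909
Time dilation: Δt = γτ₀ = 2.8909 × 31.6 s = 91.4 s

Δt ≈ 91.4 s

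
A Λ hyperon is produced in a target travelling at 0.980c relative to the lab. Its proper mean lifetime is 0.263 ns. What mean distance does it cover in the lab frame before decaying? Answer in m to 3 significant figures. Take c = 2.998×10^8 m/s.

γ = 1/√(1 − 0.980²) = 5.0252
Dilated lifetime: Δt = γτ₀ = 5.0252 × 0.263 ns = 1.3216 ns
d = vΔt = 0.980c × 1.3216 ns = 2.9380×10^8 m/s × 1.3216×10^-9 s = 0.388 m

d ≈ 0.388 m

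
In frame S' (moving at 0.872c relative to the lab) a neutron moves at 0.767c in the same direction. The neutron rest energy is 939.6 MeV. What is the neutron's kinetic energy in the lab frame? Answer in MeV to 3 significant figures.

K ≈ 4050 MeV

u_lab = (0.767 + 0.872)/(1 + 0.767×0.872) = 0.982129
γ = 1/√(1 − 0.982129²) = 5.3132
K = (γ − 1)m₀c² = (5.3132 − 1) × 939.6 = 4.3132 × 939.6 = 4050 MeV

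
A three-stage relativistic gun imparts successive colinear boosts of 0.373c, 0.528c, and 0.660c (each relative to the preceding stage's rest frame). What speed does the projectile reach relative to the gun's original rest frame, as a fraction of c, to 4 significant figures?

Compose boost 2: (0.528 + 0.373)/(1 + 0.528×0.373) = 0.9010/1.19694 = 0.752750
Compose boost 3: (0.660 + 0.752750)/(1 + 0.660×0.752750) = 1.41275/1.49682 = 0.9438

u ≈ 0.9438c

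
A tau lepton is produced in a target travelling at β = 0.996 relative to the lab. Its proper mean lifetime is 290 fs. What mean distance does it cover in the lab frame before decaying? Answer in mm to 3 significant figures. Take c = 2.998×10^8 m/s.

γ = 1/√(1 − 0.996²) = 11.192
Dilated lifetime: Δt = γτ₀ = 11.192 × 290 fs = 3245.5 fs
d = vΔt = 0.996c × 3245.5 fs = 2.9860×10^8 m/s × 3.2455×10^-12 s = 0.969 mm

d ≈ 0.969 mm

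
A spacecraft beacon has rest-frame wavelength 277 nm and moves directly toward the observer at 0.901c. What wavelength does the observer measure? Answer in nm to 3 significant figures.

Relativistic Doppler: λ_obs = λ_src √((1−β)/(1+β))
= 277 × √(0.099000/1.9010) = 277 × 0.22821 = 63.2 nm

λ_obs ≈ 63.2 nm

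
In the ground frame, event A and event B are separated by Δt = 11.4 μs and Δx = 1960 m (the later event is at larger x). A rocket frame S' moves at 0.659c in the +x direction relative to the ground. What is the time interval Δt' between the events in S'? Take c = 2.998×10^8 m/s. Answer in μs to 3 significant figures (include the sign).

γ = 1/√(1 − 0.659²) = 1.3295
Δt' = γ(Δt − vΔx/c²) = 1.3295 × (11.4 μs − 0.659×1960 m / (2.998×10^8 m/s))
= 1.3295 × (7.0917 μs) = 9.43 μs

Δt' ≈ 9.43 μs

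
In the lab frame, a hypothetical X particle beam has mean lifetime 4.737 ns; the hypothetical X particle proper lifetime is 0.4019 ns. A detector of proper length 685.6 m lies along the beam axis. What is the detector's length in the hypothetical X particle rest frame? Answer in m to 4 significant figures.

Time dilation ⇒ γ = Δt/τ₀ = 4.737/0.4019 = 11.7865
Length contraction: L = L₀/γ = 685.6/11.7865 = 58.17 m

L ≈ 58.17 m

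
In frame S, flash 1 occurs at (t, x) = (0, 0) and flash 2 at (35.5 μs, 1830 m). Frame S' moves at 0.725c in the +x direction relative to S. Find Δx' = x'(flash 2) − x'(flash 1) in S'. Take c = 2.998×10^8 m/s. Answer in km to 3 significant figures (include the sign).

γ = 1/√(1 − 0.725²) = 1.4519
Δx' = γ(Δx − vΔt) = 1.4519 × (1830 m − 0.725×(2.998×10^8 m/s)×35.5×10^-6 s)
= 1.4519 × (-5886.1 m) = -8.55 km

Δx' ≈ -8.55 km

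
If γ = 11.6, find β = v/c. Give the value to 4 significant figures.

β ≈ 0.9963

β = √(1 − 1/γ²) = √(1 − 1/11.6²) = √(0.992568) = 0.9963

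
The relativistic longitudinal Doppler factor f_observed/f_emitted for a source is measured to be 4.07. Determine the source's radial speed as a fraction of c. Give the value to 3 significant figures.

β ≈ 0.886

f_obs/f_src = √((1+β)/(1−β)) = 4.07  ⇒  (1+β)/(1−β) = 16.565
β = |1 − D²|/(1 + D²) = |1 − 16.565|/(1 + 16.565) = 0.886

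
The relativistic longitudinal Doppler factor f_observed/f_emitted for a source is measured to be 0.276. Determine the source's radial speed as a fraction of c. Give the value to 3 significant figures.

β ≈ 0.858

f_obs/f_src = √((1−β)/(1+β)) = 0.276  ⇒  (1−β)/(1+β) = 0.076176
β = |1 − D²|/(1 + D²) = |1 − 0.076176|/(1 + 0.076176) = 0.858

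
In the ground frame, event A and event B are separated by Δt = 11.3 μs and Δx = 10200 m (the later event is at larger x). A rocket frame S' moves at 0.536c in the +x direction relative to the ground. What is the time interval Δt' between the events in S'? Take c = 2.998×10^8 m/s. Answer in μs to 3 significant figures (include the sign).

Δt' ≈ -8.22 μs

γ = 1/√(1 − 0.536²) = 1.1845
Δt' = γ(Δt − vΔx/c²) = 1.1845 × (11.3 μs − 0.536×10200 m / (2.998×10^8 m/s))
= 1.1845 × (-6.9362 μs) = -8.22 μs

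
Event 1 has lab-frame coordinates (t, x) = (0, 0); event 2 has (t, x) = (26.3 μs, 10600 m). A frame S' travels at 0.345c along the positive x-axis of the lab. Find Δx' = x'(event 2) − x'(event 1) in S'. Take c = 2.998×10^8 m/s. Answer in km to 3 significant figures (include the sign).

Δx' ≈ 8.40 km

γ = 1/√(1 − 0.345²) = 1.0654
Δx' = γ(Δx − vΔt) = 1.0654 × (10600 m − 0.345×(2.998×10^8 m/s)×26.3×10^-6 s)
= 1.0654 × (7879.8 m) = 8.40 km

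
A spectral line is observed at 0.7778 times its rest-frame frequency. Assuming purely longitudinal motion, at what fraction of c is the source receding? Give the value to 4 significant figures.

f_obs/f_src = √((1−β)/(1+β)) = 0.7778  ⇒  (1−β)/(1+β) = 0.604973
β = |1 − D²|/(1 + D²) = |1 − 0.604973|/(1 + 0.604973) = 0.2461

β ≈ 0.2461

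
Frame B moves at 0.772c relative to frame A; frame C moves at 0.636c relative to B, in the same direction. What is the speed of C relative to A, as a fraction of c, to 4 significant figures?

u ≈ 0.9443c

Compose boost 2: (0.636 + 0.772)/(1 + 0.636×0.772) = 1.408/1.49099 = 0.9443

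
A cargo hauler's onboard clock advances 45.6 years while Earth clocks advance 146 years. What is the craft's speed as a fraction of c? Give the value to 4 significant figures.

γ = Δt/τ₀ = 146/45.6 = 3.20175
β = √(1 − 1/γ²) = √(1 − 1/3.20175²) = 0.9500

β ≈ 0.9500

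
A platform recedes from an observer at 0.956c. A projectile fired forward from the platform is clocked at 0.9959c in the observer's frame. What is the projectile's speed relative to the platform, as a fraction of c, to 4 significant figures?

Inverse velocity addition: u' = (u − v)/(1 − uv/c²)
= (0.9959 − 0.956)/(1 − 0.9959×0.956) = 0.03990/0.0479196 = 0.8326

u' ≈ 0.8326c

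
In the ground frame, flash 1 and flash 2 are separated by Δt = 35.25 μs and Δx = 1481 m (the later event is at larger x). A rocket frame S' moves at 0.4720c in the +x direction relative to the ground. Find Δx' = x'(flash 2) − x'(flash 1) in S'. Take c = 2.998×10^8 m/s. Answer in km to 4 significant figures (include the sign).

γ = 1/√(1 − 0.4720²) = 1.13430
Δx' = γ(Δx − vΔt) = 1.13430 × (1481 m − 0.4720×(2.998×10^8 m/s)×35.25×10^-6 s)
= 1.13430 × (-3507.07 m) = -3.978 km

Δx' ≈ -3.978 km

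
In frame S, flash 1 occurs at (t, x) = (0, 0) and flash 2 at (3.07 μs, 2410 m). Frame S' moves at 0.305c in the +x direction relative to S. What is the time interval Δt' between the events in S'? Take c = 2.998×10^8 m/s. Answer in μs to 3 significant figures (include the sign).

γ = 1/√(1 − 0.305²) = 1.0500
Δt' = γ(Δt − vΔx/c²) = 1.0500 × (3.07 μs − 0.305×2410 m / (2.998×10^8 m/s))
= 1.0500 × (0.61820 μs) = 0.649 μs

Δt' ≈ 0.649 μs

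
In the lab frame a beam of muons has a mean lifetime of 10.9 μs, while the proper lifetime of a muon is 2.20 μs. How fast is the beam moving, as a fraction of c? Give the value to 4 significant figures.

γ = Δt/τ₀ = 10.9/2.20 = 4.95455
β = √(1 − 1/γ²) = √(1 − 1/4.95455²) = 0.9794

β ≈ 0.9794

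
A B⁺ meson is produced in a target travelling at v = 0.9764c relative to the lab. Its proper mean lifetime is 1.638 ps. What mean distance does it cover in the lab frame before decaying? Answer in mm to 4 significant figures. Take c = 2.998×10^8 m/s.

γ = 1/√(1 − 0.9764²) = 4.63027
Dilated lifetime: Δt = γτ₀ = 4.63027 × 1.638 ps = 7.58439 ps
d = vΔt = 0.9764c × 7.58439 ps = 2.92725×10^8 m/s × 7.58439×10^-12 s = 2.220 mm

d ≈ 2.220 mm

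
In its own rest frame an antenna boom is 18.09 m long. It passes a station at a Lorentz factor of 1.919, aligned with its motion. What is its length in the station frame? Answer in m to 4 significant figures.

L ≈ 9.427 m

γ = 1.919 (given)
Length contraction: L = L₀/γ = 18.09/1.919 = 9.427 m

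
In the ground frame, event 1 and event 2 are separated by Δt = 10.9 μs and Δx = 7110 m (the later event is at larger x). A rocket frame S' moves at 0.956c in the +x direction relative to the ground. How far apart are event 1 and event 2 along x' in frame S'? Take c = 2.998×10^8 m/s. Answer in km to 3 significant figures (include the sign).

γ = 1/√(1 − 0.956²) = 3.4087
Δx' = γ(Δx − vΔt) = 3.4087 × (7110 m − 0.956×(2.998×10^8 m/s)×10.9×10^-6 s)
= 3.4087 × (3986.0 m) = 13.6 km

Δx' ≈ 13.6 km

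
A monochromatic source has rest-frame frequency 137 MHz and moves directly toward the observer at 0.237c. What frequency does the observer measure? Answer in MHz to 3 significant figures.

Relativistic Doppler: f_obs = f_src √((1+β)/(1−β))
= 137 × √(1.2370/0.76300) = 137 × 1.2733 = 174 MHz

f_obs ≈ 174 MHz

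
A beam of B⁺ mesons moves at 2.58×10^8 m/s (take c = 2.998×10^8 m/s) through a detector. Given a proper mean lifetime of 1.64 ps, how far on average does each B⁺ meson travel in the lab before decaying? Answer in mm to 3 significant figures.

d ≈ 0.831 mm

β = v/c = 2.58×10^8 / 2.998×10^8 = 0.86057
γ = 1/√(1 − 0.86057²) = 1.9634
Dilated lifetime: Δt = γτ₀ = 1.9634 × 1.64 ps = 3.2199 ps
d = vΔt = 0.86057c × 3.2199 ps = 2.5800×10^8 m/s × 3.2199×10^-12 s = 0.831 mm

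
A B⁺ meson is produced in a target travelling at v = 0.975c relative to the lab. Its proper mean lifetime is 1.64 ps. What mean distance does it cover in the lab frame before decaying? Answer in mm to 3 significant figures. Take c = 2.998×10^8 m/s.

d ≈ 2.16 mm

γ = 1/√(1 − 0.975²) = 4.5004
Dilated lifetime: Δt = γτ₀ = 4.5004 × 1.64 ps = 7.3806 ps
d = vΔt = 0.975c × 7.3806 ps = 2.9230×10^8 m/s × 7.3806×10^-12 s = 2.16 mm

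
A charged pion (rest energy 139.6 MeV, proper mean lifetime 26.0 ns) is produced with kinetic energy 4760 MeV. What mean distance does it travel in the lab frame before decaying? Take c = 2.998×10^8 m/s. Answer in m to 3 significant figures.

d ≈ 273 m

γ = 1 + K/(m₀c²) = 1 + 4760/139.6 = 35.097
β = √(1 − 1/γ²) = 0.99959
Dilated lifetime: γτ₀ = 35.097 × 26.0 ns = 912.53 ns
d = βc·γτ₀ = 0.99959 × (2.998×10^8 m/s) × 9.1253×10^-7 s = 273 m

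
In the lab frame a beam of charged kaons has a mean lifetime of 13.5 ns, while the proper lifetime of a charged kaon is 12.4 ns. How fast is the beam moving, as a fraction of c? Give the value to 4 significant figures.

β ≈ 0.3954

γ = Δt/τ₀ = 13.5/12.4 = 1.08871
β = √(1 − 1/γ²) = √(1 − 1/1.08871²) = 0.3954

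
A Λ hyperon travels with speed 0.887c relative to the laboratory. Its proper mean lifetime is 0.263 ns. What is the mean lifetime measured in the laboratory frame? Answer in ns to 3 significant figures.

γ = 1/√(1 − 0.887²) = 2.1656
Time dilation: Δt = γτ₀ = 2.1656 × 0.263 ns = 0.570 ns

Δt ≈ 0.570 ns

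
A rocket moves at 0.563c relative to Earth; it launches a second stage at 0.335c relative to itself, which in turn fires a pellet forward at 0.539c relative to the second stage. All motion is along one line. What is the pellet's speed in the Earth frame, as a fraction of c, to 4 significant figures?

Compose boost 2: (0.335 + 0.563)/(1 + 0.335×0.563) = 0.8980/1.18860 = 0.755508
Compose boost 3: (0.539 + 0.755508)/(1 + 0.539×0.755508) = 1.29451/1.40722 = 0.9199

u ≈ 0.9199c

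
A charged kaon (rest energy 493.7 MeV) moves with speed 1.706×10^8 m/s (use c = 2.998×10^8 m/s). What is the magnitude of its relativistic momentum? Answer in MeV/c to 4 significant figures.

β = v/c = 1.706×10^8 / 2.998×10^8 = 0.569046
γ = 1/√(1 − 0.569046²) = 1.21609
p = γβm₀c = 1.21609 × 0.569046 × 493.7 MeV/c = 341.6 MeV/c

p ≈ 341.6 MeV/c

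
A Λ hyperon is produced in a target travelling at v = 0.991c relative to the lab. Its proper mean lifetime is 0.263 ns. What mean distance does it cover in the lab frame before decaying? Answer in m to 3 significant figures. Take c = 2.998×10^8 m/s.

d ≈ 0.584 m

γ = 1/√(1 − 0.991²) = 7.4704
Dilated lifetime: Δt = γτ₀ = 7.4704 × 0.263 ns = 1.9647 ns
d = vΔt = 0.991c × 1.9647 ns = 2.9710×10^8 m/s × 1.9647×10^-9 s = 0.584 m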